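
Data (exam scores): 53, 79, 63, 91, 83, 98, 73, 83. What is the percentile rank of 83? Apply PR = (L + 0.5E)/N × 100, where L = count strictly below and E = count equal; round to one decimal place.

N = 8.
Strictly below 83: 4. Equal to 83: 2.
PR = (4 + 0.5·2)/8 × 100 = 62.5

62.5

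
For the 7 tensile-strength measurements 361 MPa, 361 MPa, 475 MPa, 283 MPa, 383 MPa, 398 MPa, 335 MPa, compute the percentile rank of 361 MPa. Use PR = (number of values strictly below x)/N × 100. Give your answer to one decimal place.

28.6

N = 7.
Strictly below 361: 2. Equal to 361: 2.
PR = 2/7 × 100 = 28.6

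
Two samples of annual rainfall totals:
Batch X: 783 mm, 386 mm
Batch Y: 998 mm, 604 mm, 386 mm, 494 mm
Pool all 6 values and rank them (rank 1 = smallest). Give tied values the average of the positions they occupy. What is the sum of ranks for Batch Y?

Sorted (ascending): 386, 386, 494, 604, 783, 998
The 2 values of 386 occupy positions 1–2 → average rank (1+2)/2 = 1.5.
Batch Y values → pooled ranks: 998→6, 604→4, 386→1.5, 494→3
Rank sum = 6 + 4 + 1.5 + 3 = 14.5

14.5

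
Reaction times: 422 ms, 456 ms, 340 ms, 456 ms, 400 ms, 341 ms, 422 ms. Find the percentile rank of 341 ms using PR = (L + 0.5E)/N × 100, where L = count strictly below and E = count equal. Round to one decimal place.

N = 7.
Strictly below 341: 1. Equal to 341: 1.
PR = (1 + 0.5·1)/7 × 100 = 21.4

21.4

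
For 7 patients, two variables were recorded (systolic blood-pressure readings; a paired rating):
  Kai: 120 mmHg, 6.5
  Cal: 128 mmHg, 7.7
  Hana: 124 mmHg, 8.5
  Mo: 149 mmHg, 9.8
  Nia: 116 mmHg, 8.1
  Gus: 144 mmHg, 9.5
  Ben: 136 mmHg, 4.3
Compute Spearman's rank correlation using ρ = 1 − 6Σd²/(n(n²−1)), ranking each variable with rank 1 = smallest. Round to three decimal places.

0.464

Ranks of variable 1: 2, 4, 3, 7, 1, 6, 5
Ranks of variable 2: 2, 3, 5, 7, 4, 6, 1
d = r₁ − r₂: 0, 1, -2, 0, -3, 0, 4
d²: 0, 1, 4, 0, 9, 0, 16; Σd² = 30
ρ = 1 − 6·30/(7·48) = 1 − 180/336 = 0.464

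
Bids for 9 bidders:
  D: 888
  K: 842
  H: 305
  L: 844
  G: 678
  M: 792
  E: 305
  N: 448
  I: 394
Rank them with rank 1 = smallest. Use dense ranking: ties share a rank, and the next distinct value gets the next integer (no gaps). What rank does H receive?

1

Sorted (ascending): 305, 305, 394, 448, 678, 792, 842, 844, 888
The 2 values of 305 share dense rank 1.
Remaining distinct values take the next consecutive integers.
H has value 305 → rank 1.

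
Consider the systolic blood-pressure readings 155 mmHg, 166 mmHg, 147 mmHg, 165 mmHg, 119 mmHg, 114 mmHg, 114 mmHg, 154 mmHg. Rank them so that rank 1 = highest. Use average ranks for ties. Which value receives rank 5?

Sorted (descending): 166, 165, 155, 154, 147, 119, 114, 114
The 2 values of 114 occupy positions 7–8 → average rank (7+8)/2 = 7.5.
Rank 5 → value 147.

147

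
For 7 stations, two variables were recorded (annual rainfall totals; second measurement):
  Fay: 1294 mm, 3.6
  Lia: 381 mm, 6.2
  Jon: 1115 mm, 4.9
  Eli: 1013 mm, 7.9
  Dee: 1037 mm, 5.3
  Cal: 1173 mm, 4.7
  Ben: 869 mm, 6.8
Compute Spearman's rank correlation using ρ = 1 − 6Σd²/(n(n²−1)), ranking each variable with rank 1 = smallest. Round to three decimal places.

Ranks of variable 1: 7, 1, 5, 3, 4, 6, 2
Ranks of variable 2: 1, 5, 3, 7, 4, 2, 6
d = r₁ − r₂: 6, -4, 2, -4, 0, 4, -4
d²: 36, 16, 4, 16, 0, 16, 16; Σd² = 104
ρ = 1 − 6·104/(7·48) = 1 − 624/336 = -0.857

-0.857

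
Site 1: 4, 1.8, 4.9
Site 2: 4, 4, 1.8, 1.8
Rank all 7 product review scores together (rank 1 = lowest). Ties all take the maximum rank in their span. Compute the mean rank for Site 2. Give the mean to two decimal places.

Sorted (ascending): 1.8, 1.8, 1.8, 4, 4, 4, 4.9
The 3 values of 1.8 occupy positions 1–3 → each gets rank 3.
The 3 values of 4 occupy positions 4–6 → each gets rank 6.
Site 2 values → pooled ranks: 4→6, 4→6, 1.8→3, 1.8→3
Mean rank = (6 + 6 + 3 + 3) / 4 = 4.50

4.50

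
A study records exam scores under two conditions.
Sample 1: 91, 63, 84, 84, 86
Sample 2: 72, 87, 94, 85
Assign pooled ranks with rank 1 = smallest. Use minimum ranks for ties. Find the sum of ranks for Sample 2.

23

Sorted (ascending): 63, 72, 84, 84, 85, 86, 87, 91, 94
The 2 values of 84 occupy positions 3–4 → each gets rank 3.
Sample 2 values → pooled ranks: 72→2, 87→7, 94→9, 85→5
Rank sum = 2 + 7 + 9 + 5 = 23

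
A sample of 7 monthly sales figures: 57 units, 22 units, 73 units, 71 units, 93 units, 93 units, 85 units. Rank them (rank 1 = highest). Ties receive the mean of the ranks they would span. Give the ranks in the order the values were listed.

Sorted (descending): 93, 93, 85, 73, 71, 57, 22
The 2 values of 93 occupy positions 1–2 → average rank (1+2)/2 = 1.5.

6, 7, 4, 5, 1.5, 1.5, 3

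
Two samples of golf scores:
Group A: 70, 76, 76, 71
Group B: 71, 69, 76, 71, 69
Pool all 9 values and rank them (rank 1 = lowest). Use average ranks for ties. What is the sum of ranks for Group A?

24

Sorted (ascending): 69, 69, 70, 71, 71, 71, 76, 76, 76
The 2 values of 69 occupy positions 1–2 → average rank (1+2)/2 = 1.5.
The 3 values of 71 occupy positions 4–6 → average rank 5.
The 3 values of 76 occupy positions 7–9 → average rank 8.
Group A values → pooled ranks: 70→3, 76→8, 76→8, 71→5
Rank sum = 3 + 8 + 8 + 5 = 24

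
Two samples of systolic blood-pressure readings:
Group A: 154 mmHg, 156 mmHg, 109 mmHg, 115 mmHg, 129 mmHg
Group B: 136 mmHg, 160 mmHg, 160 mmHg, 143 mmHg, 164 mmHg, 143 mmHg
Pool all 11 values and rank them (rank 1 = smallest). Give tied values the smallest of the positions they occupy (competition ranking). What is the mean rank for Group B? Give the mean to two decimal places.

Sorted (ascending): 109, 115, 129, 136, 143, 143, 154, 156, 160, 160, 164
The 2 values of 143 occupy positions 5–6 → each gets rank 5.
The 2 values of 160 occupy positions 9–10 → each gets rank 9.
Group B values → pooled ranks: 136→4, 160→9, 160→9, 143→5, 164→11, 143→5
Mean rank = (4 + 9 + 9 + 5 + 11 + 5) / 6 = 7.17

7.17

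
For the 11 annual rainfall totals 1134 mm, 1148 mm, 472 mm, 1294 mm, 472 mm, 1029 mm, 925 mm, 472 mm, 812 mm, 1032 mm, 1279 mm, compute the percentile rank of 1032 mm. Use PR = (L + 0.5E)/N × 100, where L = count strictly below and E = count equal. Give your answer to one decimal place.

N = 11.
Strictly below 1032: 6. Equal to 1032: 1.
PR = (6 + 0.5·1)/11 × 100 = 59.1

59.1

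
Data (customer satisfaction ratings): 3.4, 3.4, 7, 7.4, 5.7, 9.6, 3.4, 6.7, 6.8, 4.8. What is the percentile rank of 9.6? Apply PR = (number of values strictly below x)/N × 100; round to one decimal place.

N = 10.
Strictly below 9.6: 9. Equal to 9.6: 1.
PR = 9/10 × 100 = 90.0

90.0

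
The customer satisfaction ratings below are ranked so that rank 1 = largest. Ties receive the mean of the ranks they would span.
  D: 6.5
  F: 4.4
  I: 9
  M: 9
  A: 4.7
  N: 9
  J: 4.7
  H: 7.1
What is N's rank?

Sorted (descending): 9, 9, 9, 7.1, 6.5, 4.7, 4.7, 4.4
The 3 values of 9 occupy positions 1–3 → average rank 2.
The 2 values of 4.7 occupy positions 6–7 → average rank (6+7)/2 = 6.5.
N has value 9 → rank 2.

2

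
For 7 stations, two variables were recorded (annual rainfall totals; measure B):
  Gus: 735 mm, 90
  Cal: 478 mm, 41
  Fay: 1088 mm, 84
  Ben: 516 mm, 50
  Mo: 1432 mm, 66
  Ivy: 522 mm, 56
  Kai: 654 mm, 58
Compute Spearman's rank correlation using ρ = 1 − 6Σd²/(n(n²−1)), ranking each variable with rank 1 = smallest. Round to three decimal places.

0.857

Ranks of variable 1: 5, 1, 6, 2, 7, 3, 4
Ranks of variable 2: 7, 1, 6, 2, 5, 3, 4
d = r₁ − r₂: -2, 0, 0, 0, 2, 0, 0
d²: 4, 0, 0, 0, 4, 0, 0; Σd² = 8
ρ = 1 − 6·8/(7·48) = 1 − 48/336 = 0.857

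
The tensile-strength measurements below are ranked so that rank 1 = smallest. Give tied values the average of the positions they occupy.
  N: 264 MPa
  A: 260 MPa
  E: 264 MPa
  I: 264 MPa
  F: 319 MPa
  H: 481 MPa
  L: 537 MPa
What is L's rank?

Sorted (ascending): 260, 264, 264, 264, 319, 481, 537
The 3 values of 264 occupy positions 2–4 → average rank 3.
L has value 537 MPa → rank 7.

7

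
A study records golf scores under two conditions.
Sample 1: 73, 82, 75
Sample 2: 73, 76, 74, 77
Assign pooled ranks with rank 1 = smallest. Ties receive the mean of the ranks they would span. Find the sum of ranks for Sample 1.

12.5

Sorted (ascending): 73, 73, 74, 75, 76, 77, 82
The 2 values of 73 occupy positions 1–2 → average rank (1+2)/2 = 1.5.
Sample 1 values → pooled ranks: 73→1.5, 82→7, 75→4
Rank sum = 1.5 + 7 + 4 = 12.5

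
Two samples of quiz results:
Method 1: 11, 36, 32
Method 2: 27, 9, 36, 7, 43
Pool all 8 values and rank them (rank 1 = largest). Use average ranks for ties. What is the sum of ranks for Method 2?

Sorted (descending): 43, 36, 36, 32, 27, 11, 9, 7
The 2 values of 36 occupy positions 2–3 → average rank (2+3)/2 = 2.5.
Method 2 values → pooled ranks: 27→5, 9→7, 36→2.5, 7→8, 43→1
Rank sum = 5 + 7 + 2.5 + 8 + 1 = 23.5

23.5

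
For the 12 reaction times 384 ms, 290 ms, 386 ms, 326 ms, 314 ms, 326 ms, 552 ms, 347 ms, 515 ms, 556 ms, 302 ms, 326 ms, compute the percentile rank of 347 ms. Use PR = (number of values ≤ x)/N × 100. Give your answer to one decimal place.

N = 12.
Strictly below 347: 6. Equal to 347: 1.
PR = 7/12 × 100 = 58.3

58.3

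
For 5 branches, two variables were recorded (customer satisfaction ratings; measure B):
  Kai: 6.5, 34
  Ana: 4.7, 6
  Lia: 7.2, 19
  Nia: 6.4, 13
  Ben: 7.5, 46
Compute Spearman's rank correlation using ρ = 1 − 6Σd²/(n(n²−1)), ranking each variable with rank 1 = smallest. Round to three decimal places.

Ranks of variable 1: 3, 1, 4, 2, 5
Ranks of variable 2: 4, 1, 3, 2, 5
d = r₁ − r₂: -1, 0, 1, 0, 0
d²: 1, 0, 1, 0, 0; Σd² = 2
ρ = 1 − 6·2/(5·24) = 1 − 12/120 = 0.900

0.900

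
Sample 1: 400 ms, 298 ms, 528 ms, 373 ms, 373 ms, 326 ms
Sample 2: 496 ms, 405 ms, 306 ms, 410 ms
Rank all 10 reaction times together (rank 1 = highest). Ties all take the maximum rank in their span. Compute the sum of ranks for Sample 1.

38

Sorted (descending): 528, 496, 410, 405, 400, 373, 373, 326, 306, 298
The 2 values of 373 occupy positions 6–7 → each gets rank 7.
Sample 1 values → pooled ranks: 400→5, 298→10, 528→1, 373→7, 373→7, 326→8
Rank sum = 5 + 10 + 1 + 7 + 7 + 8 = 38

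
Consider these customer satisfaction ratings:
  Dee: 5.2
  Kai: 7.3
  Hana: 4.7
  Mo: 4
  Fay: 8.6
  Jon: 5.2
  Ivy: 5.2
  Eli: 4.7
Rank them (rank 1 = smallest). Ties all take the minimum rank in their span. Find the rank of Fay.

Sorted (ascending): 4, 4.7, 4.7, 5.2, 5.2, 5.2, 7.3, 8.6
The 2 values of 4.7 occupy positions 2–3 → each gets rank 2.
The 3 values of 5.2 occupy positions 4–6 → each gets rank 4.
Fay has value 8.6 → rank 8.

8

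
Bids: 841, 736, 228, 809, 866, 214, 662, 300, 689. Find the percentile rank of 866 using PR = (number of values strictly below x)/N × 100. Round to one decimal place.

N = 9.
Strictly below 866: 8. Equal to 866: 1.
PR = 8/9 × 100 = 88.9

88.9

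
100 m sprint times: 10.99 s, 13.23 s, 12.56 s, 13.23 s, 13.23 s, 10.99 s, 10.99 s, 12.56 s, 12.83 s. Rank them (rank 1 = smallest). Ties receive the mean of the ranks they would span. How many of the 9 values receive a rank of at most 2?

Sorted (ascending): 10.99, 10.99, 10.99, 12.56, 12.56, 12.83, 13.23, 13.23, 13.23
The 3 values of 10.99 occupy positions 1–3 → average rank 2.
The 2 values of 12.56 occupy positions 4–5 → average rank (4+5)/2 = 4.5.
The 3 values of 13.23 occupy positions 7–9 → average rank 8.
Ranks ≤ 2: {2, 2, 2} → 3 values.

3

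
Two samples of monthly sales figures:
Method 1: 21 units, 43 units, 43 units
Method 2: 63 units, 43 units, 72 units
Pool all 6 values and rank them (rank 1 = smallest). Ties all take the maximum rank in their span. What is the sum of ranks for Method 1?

Sorted (ascending): 21, 43, 43, 43, 63, 72
The 3 values of 43 occupy positions 2–4 → each gets rank 4.
Method 1 values → pooled ranks: 21→1, 43→4, 43→4
Rank sum = 1 + 4 + 4 = 9

9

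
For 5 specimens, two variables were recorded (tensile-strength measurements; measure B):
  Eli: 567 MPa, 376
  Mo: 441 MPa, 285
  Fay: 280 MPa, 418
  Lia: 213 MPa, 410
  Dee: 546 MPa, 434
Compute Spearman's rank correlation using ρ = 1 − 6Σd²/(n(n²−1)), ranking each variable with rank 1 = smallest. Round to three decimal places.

Ranks of variable 1: 5, 3, 2, 1, 4
Ranks of variable 2: 2, 1, 4, 3, 5
d = r₁ − r₂: 3, 2, -2, -2, -1
d²: 9, 4, 4, 4, 1; Σd² = 22
ρ = 1 − 6·22/(5·24) = 1 − 132/120 = -0.100

-0.100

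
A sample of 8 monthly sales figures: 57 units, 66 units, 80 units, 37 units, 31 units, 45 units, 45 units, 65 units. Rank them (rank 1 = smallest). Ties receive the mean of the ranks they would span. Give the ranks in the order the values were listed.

5, 7, 8, 2, 1, 3.5, 3.5, 6

Sorted (ascending): 31, 37, 45, 45, 57, 65, 66, 80
The 2 values of 45 occupy positions 3–4 → average rank (3+4)/2 = 3.5.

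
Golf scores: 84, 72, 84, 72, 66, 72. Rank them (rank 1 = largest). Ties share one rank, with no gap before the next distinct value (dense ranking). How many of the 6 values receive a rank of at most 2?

Sorted (descending): 84, 84, 72, 72, 72, 66
The 2 values of 84 share dense rank 1.
The 3 values of 72 share dense rank 2.
Remaining distinct values take the next consecutive integers.
Ranks ≤ 2: {1, 1, 2, 2, 2} → 5 values.

5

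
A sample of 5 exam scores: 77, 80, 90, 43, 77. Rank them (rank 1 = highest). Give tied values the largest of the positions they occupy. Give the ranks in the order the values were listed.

Sorted (descending): 90, 80, 77, 77, 43
The 2 values of 77 occupy positions 3–4 → each gets rank 4.

4, 2, 1, 5, 4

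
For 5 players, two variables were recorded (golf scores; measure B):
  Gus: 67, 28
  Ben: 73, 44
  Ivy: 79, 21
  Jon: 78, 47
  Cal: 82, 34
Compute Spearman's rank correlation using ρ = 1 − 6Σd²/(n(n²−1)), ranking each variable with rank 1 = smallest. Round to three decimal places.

-0.100

Ranks of variable 1: 1, 2, 4, 3, 5
Ranks of variable 2: 2, 4, 1, 5, 3
d = r₁ − r₂: -1, -2, 3, -2, 2
d²: 1, 4, 9, 4, 4; Σd² = 22
ρ = 1 − 6·22/(5·24) = 1 − 132/120 = -0.100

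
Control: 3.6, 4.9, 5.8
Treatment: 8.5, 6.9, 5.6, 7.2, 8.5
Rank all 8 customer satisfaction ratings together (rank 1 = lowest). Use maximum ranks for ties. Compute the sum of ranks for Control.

Sorted (ascending): 3.6, 4.9, 5.6, 5.8, 6.9, 7.2, 8.5, 8.5
The 2 values of 8.5 occupy positions 7–8 → each gets rank 8.
Control values → pooled ranks: 3.6→1, 4.9→2, 5.8→4
Rank sum = 1 + 2 + 4 = 7

7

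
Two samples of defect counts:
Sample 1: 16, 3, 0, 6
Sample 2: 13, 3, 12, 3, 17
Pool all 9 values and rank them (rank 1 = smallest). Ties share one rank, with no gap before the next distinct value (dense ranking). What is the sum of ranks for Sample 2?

20

Sorted (ascending): 0, 3, 3, 3, 6, 12, 13, 16, 17
The 3 values of 3 share dense rank 2.
Remaining distinct values take the next consecutive integers.
Sample 2 values → pooled ranks: 13→5, 3→2, 12→4, 3→2, 17→7
Rank sum = 5 + 2 + 4 + 2 + 7 = 20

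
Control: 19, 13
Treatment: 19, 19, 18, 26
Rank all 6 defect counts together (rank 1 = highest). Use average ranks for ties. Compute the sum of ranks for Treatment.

Sorted (descending): 26, 19, 19, 19, 18, 13
The 3 values of 19 occupy positions 2–4 → average rank 3.
Treatment values → pooled ranks: 19→3, 19→3, 18→5, 26→1
Rank sum = 3 + 3 + 5 + 1 = 12

12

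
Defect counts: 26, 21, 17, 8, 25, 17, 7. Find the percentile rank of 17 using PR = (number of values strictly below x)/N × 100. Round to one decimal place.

N = 7.
Strictly below 17: 2. Equal to 17: 2.
PR = 2/7 × 100 = 28.6

28.6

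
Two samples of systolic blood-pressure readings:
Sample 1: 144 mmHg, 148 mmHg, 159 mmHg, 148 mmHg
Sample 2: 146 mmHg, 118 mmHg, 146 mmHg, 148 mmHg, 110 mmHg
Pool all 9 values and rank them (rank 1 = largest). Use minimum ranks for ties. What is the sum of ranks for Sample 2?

Sorted (descending): 159, 148, 148, 148, 146, 146, 144, 118, 110
The 3 values of 148 occupy positions 2–4 → each gets rank 2.
The 2 values of 146 occupy positions 5–6 → each gets rank 5.
Sample 2 values → pooled ranks: 146→5, 118→8, 146→5, 148→2, 110→9
Rank sum = 5 + 8 + 5 + 2 + 9 = 29

29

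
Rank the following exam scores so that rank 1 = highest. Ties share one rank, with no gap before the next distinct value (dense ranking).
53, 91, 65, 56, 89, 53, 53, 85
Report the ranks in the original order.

6, 1, 4, 5, 2, 6, 6, 3

Sorted (descending): 91, 89, 85, 65, 56, 53, 53, 53
The 3 values of 53 share dense rank 6.
Remaining distinct values take the next consecutive integers.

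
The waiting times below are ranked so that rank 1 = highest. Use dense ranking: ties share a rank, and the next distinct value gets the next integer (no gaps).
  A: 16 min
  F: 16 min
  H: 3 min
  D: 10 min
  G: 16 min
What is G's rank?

1

Sorted (descending): 16, 16, 16, 10, 3
The 3 values of 16 share dense rank 1.
Remaining distinct values take the next consecutive integers.
G has value 16 min → rank 1.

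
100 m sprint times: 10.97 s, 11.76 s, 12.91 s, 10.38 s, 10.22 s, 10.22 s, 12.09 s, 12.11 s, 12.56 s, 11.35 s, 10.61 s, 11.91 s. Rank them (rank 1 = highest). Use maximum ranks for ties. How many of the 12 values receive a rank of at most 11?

10

Sorted (descending): 12.91, 12.56, 12.11, 12.09, 11.91, 11.76, 11.35, 10.97, 10.61, 10.38, 10.22, 10.22
The 2 values of 10.22 occupy positions 11–12 → each gets rank 12.
Ranks ≤ 11: {1, 2, 3, 4, 5, 6, 7, 8, 9, 10} → 10 values.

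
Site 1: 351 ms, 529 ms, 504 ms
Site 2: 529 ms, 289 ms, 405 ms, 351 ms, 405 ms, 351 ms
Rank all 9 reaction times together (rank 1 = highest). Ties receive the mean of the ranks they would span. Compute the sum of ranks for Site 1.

11.5

Sorted (descending): 529, 529, 504, 405, 405, 351, 351, 351, 289
The 2 values of 529 occupy positions 1–2 → average rank (1+2)/2 = 1.5.
The 2 values of 405 occupy positions 4–5 → average rank (4+5)/2 = 4.5.
The 3 values of 351 occupy positions 6–8 → average rank 7.
Site 1 values → pooled ranks: 351→7, 529→1.5, 504→3
Rank sum = 7 + 1.5 + 3 = 11.5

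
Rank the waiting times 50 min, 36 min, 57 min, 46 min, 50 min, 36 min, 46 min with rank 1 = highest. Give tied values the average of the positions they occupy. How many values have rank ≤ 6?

5

Sorted (descending): 57, 50, 50, 46, 46, 36, 36
The 2 values of 50 occupy positions 2–3 → average rank (2+3)/2 = 2.5.
The 2 values of 46 occupy positions 4–5 → average rank (4+5)/2 = 4.5.
The 2 values of 36 occupy positions 6–7 → average rank (6+7)/2 = 6.5.
Ranks ≤ 6: {1, 2.5, 2.5, 4.5, 4.5} → 5 values.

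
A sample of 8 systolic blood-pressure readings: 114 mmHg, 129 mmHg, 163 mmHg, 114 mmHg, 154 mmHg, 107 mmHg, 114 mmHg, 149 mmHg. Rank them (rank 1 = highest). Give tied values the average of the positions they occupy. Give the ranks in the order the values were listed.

Sorted (descending): 163, 154, 149, 129, 114, 114, 114, 107
The 3 values of 114 occupy positions 5–7 → average rank 6.

6, 4, 1, 6, 2, 8, 6, 3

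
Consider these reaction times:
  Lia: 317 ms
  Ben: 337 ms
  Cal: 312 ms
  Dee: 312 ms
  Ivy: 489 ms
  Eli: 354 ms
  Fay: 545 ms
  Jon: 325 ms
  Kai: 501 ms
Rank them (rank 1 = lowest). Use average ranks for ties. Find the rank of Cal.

Sorted (ascending): 312, 312, 317, 325, 337, 354, 489, 501, 545
The 2 values of 312 occupy positions 1–2 → average rank (1+2)/2 = 1.5.
Cal has value 312 ms → rank 1.5.

1.5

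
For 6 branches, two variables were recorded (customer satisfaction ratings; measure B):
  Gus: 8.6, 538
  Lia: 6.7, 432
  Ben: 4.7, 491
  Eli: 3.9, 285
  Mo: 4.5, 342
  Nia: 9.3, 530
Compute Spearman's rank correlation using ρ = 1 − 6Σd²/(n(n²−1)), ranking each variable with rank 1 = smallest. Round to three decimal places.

0.886

Ranks of variable 1: 5, 4, 3, 1, 2, 6
Ranks of variable 2: 6, 3, 4, 1, 2, 5
d = r₁ − r₂: -1, 1, -1, 0, 0, 1
d²: 1, 1, 1, 0, 0, 1; Σd² = 4
ρ = 1 − 6·4/(6·35) = 1 − 24/210 = 0.886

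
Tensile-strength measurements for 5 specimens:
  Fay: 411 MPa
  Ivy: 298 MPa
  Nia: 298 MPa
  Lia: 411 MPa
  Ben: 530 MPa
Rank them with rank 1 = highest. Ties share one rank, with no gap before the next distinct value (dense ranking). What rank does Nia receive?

Sorted (descending): 530, 411, 411, 298, 298
The 2 values of 411 share dense rank 2.
The 2 values of 298 share dense rank 3.
Remaining distinct values take the next consecutive integers.
Nia has value 298 MPa → rank 3.

3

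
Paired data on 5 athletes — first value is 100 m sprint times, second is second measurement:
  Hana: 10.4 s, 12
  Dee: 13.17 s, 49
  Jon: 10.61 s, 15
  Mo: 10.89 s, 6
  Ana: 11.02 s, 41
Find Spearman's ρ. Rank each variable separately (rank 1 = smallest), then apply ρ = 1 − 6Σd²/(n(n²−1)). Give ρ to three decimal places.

Ranks of variable 1: 1, 5, 2, 3, 4
Ranks of variable 2: 2, 5, 3, 1, 4
d = r₁ − r₂: -1, 0, -1, 2, 0
d²: 1, 0, 1, 4, 0; Σd² = 6
ρ = 1 − 6·6/(5·24) = 1 − 36/120 = 0.700

0.700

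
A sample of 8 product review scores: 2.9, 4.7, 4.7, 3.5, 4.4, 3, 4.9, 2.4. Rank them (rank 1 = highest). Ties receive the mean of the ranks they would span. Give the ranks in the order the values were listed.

Sorted (descending): 4.9, 4.7, 4.7, 4.4, 3.5, 3, 2.9, 2.4
The 2 values of 4.7 occupy positions 2–3 → average rank (2+3)/2 = 2.5.

7, 2.5, 2.5, 5, 4, 6, 1, 8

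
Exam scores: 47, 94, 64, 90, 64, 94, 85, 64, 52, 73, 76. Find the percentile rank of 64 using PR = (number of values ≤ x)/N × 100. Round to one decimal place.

N = 11.
Strictly below 64: 2. Equal to 64: 3.
PR = 5/11 × 100 = 45.5

45.5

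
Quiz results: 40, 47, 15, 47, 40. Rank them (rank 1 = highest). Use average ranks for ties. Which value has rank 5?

15

Sorted (descending): 47, 47, 40, 40, 15
The 2 values of 47 occupy positions 1–2 → average rank (1+2)/2 = 1.5.
The 2 values of 40 occupy positions 3–4 → average rank (3+4)/2 = 3.5.
Rank 5 → value 15.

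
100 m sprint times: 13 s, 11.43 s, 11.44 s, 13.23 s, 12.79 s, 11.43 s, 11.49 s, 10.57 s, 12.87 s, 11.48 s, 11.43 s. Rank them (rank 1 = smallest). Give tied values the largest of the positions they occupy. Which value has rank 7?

11.49

Sorted (ascending): 10.57, 11.43, 11.43, 11.43, 11.44, 11.48, 11.49, 12.79, 12.87, 13, 13.23
The 3 values of 11.43 occupy positions 2–4 → each gets rank 4.
Rank 7 → value 11.49.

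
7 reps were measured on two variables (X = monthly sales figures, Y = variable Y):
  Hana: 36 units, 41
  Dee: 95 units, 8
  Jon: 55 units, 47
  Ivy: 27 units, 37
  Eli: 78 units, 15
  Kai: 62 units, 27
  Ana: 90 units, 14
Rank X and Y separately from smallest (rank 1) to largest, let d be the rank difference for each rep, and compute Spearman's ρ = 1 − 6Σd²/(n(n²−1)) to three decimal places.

Ranks of variable 1: 2, 7, 3, 1, 5, 4, 6
Ranks of variable 2: 6, 1, 7, 5, 3, 4, 2
d = r₁ − r₂: -4, 6, -4, -4, 2, 0, 4
d²: 16, 36, 16, 16, 4, 0, 16; Σd² = 104
ρ = 1 − 6·104/(7·48) = 1 − 624/336 = -0.857

-0.857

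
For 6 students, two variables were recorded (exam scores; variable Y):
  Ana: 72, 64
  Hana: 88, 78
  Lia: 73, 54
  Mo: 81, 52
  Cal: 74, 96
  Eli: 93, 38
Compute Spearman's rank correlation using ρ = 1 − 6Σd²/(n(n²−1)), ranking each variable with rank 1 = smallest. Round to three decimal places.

Ranks of variable 1: 1, 5, 2, 4, 3, 6
Ranks of variable 2: 4, 5, 3, 2, 6, 1
d = r₁ − r₂: -3, 0, -1, 2, -3, 5
d²: 9, 0, 1, 4, 9, 25; Σd² = 48
ρ = 1 − 6·48/(6·35) = 1 − 288/210 = -0.371

-0.371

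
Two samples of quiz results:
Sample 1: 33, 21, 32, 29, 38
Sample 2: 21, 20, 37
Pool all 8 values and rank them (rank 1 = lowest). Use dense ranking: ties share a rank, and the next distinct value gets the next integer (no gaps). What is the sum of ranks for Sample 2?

9

Sorted (ascending): 20, 21, 21, 29, 32, 33, 37, 38
The 2 values of 21 share dense rank 2.
Remaining distinct values take the next consecutive integers.
Sample 2 values → pooled ranks: 21→2, 20→1, 37→6
Rank sum = 2 + 1 + 6 = 9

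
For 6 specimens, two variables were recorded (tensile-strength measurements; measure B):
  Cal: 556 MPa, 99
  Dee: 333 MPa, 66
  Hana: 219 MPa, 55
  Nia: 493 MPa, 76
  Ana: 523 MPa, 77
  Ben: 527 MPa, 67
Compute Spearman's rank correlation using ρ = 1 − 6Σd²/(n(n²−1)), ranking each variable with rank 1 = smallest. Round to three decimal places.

Ranks of variable 1: 6, 2, 1, 3, 4, 5
Ranks of variable 2: 6, 2, 1, 4, 5, 3
d = r₁ − r₂: 0, 0, 0, -1, -1, 2
d²: 0, 0, 0, 1, 1, 4; Σd² = 6
ρ = 1 − 6·6/(6·35) = 1 − 36/210 = 0.829

0.829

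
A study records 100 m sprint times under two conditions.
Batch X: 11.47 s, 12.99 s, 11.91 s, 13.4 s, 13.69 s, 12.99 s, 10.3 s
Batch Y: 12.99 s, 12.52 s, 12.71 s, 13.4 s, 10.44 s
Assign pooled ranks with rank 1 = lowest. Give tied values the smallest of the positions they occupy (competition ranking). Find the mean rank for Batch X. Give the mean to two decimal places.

6.29

Sorted (ascending): 10.3, 10.44, 11.47, 11.91, 12.52, 12.71, 12.99, 12.99, 12.99, 13.4, 13.4, 13.69
The 3 values of 12.99 occupy positions 7–9 → each gets rank 7.
The 2 values of 13.4 occupy positions 10–11 → each gets rank 10.
Batch X values → pooled ranks: 11.47→3, 12.99→7, 11.91→4, 13.4→10, 13.69→12, 12.99→7, 10.3→1
Mean rank = (3 + 7 + 4 + 10 + 12 + 7 + 1) / 7 = 6.29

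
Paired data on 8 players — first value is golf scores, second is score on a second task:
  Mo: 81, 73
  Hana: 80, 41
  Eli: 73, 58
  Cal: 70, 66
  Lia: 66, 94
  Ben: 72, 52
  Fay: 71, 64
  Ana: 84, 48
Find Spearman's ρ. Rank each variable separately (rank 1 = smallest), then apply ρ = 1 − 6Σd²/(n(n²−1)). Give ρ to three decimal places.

Ranks of variable 1: 7, 6, 5, 2, 1, 4, 3, 8
Ranks of variable 2: 7, 1, 4, 6, 8, 3, 5, 2
d = r₁ − r₂: 0, 5, 1, -4, -7, 1, -2, 6
d²: 0, 25, 1, 16, 49, 1, 4, 36; Σd² = 132
ρ = 1 − 6·132/(8·63) = 1 − 792/504 = -0.571

-0.571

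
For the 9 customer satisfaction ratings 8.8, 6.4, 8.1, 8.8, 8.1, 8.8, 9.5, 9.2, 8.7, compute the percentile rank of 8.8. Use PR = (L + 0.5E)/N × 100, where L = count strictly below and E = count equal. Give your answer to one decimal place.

N = 9.
Strictly below 8.8: 4. Equal to 8.8: 3.
PR = (4 + 0.5·3)/9 × 100 = 61.1

61.1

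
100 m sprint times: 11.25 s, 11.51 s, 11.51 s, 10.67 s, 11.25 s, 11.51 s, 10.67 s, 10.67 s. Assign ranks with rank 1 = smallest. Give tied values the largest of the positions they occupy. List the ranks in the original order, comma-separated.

5, 8, 8, 3, 5, 8, 3, 3

Sorted (ascending): 10.67, 10.67, 10.67, 11.25, 11.25, 11.51, 11.51, 11.51
The 3 values of 10.67 occupy positions 1–3 → each gets rank 3.
The 2 values of 11.25 occupy positions 4–5 → each gets rank 5.
The 3 values of 11.51 occupy positions 6–8 → each gets rank 8.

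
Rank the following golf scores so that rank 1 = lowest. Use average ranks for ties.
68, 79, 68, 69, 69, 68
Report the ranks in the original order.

2, 6, 2, 4.5, 4.5, 2

Sorted (ascending): 68, 68, 68, 69, 69, 79
The 3 values of 68 occupy positions 1–3 → average rank 2.
The 2 values of 69 occupy positions 4–5 → average rank (4+5)/2 = 4.5.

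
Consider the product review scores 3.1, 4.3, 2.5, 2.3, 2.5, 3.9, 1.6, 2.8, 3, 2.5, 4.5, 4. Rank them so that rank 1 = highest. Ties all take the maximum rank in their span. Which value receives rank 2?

4.3

Sorted (descending): 4.5, 4.3, 4, 3.9, 3.1, 3, 2.8, 2.5, 2.5, 2.5, 2.3, 1.6
The 3 values of 2.5 occupy positions 8–10 → each gets rank 10.
Rank 2 → value 4.3.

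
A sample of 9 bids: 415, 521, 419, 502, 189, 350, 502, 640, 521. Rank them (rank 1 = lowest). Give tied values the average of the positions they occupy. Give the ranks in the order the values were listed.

3, 7.5, 4, 5.5, 1, 2, 5.5, 9, 7.5

Sorted (ascending): 189, 350, 415, 419, 502, 502, 521, 521, 640
The 2 values of 502 occupy positions 5–6 → average rank (5+6)/2 = 5.5.
The 2 values of 521 occupy positions 7–8 → average rank (7+8)/2 = 7.5.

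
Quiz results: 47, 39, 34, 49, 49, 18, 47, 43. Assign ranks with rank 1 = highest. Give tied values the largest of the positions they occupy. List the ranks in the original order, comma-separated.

Sorted (descending): 49, 49, 47, 47, 43, 39, 34, 18
The 2 values of 49 occupy positions 1–2 → each gets rank 2.
The 2 values of 47 occupy positions 3–4 → each gets rank 4.

4, 6, 7, 2, 2, 8, 4, 5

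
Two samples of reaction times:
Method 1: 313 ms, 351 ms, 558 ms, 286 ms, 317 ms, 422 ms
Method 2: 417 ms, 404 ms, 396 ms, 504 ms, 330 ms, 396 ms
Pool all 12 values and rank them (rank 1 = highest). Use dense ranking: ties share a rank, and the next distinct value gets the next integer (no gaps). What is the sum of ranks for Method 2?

Sorted (descending): 558, 504, 422, 417, 404, 396, 396, 351, 330, 317, 313, 286
The 2 values of 396 share dense rank 6.
Remaining distinct values take the next consecutive integers.
Method 2 values → pooled ranks: 417→4, 404→5, 396→6, 504→2, 330→8, 396→6
Rank sum = 4 + 5 + 6 + 2 + 8 + 6 = 31

31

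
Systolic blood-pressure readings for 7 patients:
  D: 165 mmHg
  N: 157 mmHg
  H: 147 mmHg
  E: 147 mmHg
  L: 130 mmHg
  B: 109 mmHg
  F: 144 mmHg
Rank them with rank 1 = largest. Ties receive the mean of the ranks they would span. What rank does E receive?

3.5

Sorted (descending): 165, 157, 147, 147, 144, 130, 109
The 2 values of 147 occupy positions 3–4 → average rank (3+4)/2 = 3.5.
E has value 147 mmHg → rank 3.5.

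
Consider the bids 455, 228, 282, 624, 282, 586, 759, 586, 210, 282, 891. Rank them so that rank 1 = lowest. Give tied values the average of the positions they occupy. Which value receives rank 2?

228

Sorted (ascending): 210, 228, 282, 282, 282, 455, 586, 586, 624, 759, 891
The 3 values of 282 occupy positions 3–5 → average rank 4.
The 2 values of 586 occupy positions 7–8 → average rank (7+8)/2 = 7.5.
Rank 2 → value 228.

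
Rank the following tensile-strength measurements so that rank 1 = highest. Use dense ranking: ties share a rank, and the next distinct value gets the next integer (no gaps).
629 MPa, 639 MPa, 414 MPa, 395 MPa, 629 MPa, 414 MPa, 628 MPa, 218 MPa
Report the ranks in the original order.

Sorted (descending): 639, 629, 629, 628, 414, 414, 395, 218
The 2 values of 629 share dense rank 2.
The 2 values of 414 share dense rank 4.
Remaining distinct values take the next consecutive integers.

2, 1, 4, 5, 2, 4, 3, 6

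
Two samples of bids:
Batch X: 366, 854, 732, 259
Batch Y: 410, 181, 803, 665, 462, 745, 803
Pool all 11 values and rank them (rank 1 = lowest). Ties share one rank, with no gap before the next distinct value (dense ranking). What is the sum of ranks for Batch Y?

42

Sorted (ascending): 181, 259, 366, 410, 462, 665, 732, 745, 803, 803, 854
The 2 values of 803 share dense rank 9.
Remaining distinct values take the next consecutive integers.
Batch Y values → pooled ranks: 410→4, 181→1, 803→9, 665→6, 462→5, 745→8, 803→9
Rank sum = 4 + 1 + 9 + 6 + 5 + 8 + 9 = 42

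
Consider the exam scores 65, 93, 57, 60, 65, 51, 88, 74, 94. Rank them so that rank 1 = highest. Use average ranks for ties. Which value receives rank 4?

74

Sorted (descending): 94, 93, 88, 74, 65, 65, 60, 57, 51
The 2 values of 65 occupy positions 5–6 → average rank (5+6)/2 = 5.5.
Rank 4 → value 74.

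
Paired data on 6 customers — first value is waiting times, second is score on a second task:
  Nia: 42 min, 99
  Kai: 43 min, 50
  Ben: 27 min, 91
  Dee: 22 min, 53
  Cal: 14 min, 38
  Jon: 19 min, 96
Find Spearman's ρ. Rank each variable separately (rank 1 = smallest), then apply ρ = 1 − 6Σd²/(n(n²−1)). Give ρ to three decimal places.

Ranks of variable 1: 5, 6, 4, 3, 1, 2
Ranks of variable 2: 6, 2, 4, 3, 1, 5
d = r₁ − r₂: -1, 4, 0, 0, 0, -3
d²: 1, 16, 0, 0, 0, 9; Σd² = 26
ρ = 1 − 6·26/(6·35) = 1 − 156/210 = 0.257

0.257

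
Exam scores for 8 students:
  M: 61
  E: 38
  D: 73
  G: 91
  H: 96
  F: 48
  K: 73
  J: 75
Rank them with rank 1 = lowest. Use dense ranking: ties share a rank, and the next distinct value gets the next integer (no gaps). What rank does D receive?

Sorted (ascending): 38, 48, 61, 73, 73, 75, 91, 96
The 2 values of 73 share dense rank 4.
Remaining distinct values take the next consecutive integers.
D has value 73 → rank 4.

4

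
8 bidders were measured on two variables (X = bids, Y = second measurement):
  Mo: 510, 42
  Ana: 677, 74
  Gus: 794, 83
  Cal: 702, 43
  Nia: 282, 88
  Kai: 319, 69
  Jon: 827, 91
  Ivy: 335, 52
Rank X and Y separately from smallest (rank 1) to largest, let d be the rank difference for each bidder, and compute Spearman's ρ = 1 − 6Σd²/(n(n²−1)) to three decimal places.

Ranks of variable 1: 4, 5, 7, 6, 1, 2, 8, 3
Ranks of variable 2: 1, 5, 6, 2, 7, 4, 8, 3
d = r₁ − r₂: 3, 0, 1, 4, -6, -2, 0, 0
d²: 9, 0, 1, 16, 36, 4, 0, 0; Σd² = 66
ρ = 1 − 6·66/(8·63) = 1 − 396/504 = 0.214

0.214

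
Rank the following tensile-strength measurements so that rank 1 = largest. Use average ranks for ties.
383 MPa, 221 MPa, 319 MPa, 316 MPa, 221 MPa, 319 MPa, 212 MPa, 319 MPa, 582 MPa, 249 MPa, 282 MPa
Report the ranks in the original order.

2, 9.5, 4, 6, 9.5, 4, 11, 4, 1, 8, 7

Sorted (descending): 582, 383, 319, 319, 319, 316, 282, 249, 221, 221, 212
The 3 values of 319 occupy positions 3–5 → average rank 4.
The 2 values of 221 occupy positions 9–10 → average rank (9+10)/2 = 9.5.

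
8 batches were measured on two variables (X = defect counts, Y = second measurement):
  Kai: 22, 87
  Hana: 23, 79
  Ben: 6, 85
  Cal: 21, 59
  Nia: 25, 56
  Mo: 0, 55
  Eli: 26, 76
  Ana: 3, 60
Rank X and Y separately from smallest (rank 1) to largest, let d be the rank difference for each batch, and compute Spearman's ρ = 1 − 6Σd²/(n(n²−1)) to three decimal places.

Ranks of variable 1: 5, 6, 3, 4, 7, 1, 8, 2
Ranks of variable 2: 8, 6, 7, 3, 2, 1, 5, 4
d = r₁ − r₂: -3, 0, -4, 1, 5, 0, 3, -2
d²: 9, 0, 16, 1, 25, 0, 9, 4; Σd² = 64
ρ = 1 − 6·64/(8·63) = 1 − 384/504 = 0.238

0.238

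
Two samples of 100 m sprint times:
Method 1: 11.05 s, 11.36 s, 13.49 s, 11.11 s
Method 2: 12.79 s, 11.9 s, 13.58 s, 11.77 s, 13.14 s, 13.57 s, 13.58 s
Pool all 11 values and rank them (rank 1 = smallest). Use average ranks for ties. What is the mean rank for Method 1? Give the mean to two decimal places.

3.50

Sorted (ascending): 11.05, 11.11, 11.36, 11.77, 11.9, 12.79, 13.14, 13.49, 13.57, 13.58, 13.58
The 2 values of 13.58 occupy positions 10–11 → average rank (10+11)/2 = 10.5.
Method 1 values → pooled ranks: 11.05→1, 11.36→3, 13.49→8, 11.11→2
Mean rank = (1 + 3 + 8 + 2) / 4 = 3.50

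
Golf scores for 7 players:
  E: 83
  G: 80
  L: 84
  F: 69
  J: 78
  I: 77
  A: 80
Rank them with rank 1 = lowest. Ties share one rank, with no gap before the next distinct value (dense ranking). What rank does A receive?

4

Sorted (ascending): 69, 77, 78, 80, 80, 83, 84
The 2 values of 80 share dense rank 4.
Remaining distinct values take the next consecutive integers.
A has value 80 → rank 4.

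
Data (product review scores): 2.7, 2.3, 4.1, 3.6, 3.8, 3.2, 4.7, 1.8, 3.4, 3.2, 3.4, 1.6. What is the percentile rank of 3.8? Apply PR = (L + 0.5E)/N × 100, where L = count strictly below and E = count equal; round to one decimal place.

N = 12.
Strictly below 3.8: 9. Equal to 3.8: 1.
PR = (9 + 0.5·1)/12 × 100 = 79.2

79.2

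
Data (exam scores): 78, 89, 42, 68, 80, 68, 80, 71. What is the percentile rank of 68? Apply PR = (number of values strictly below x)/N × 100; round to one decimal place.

12.5

N = 8.
Strictly below 68: 1. Equal to 68: 2.
PR = 1/8 × 100 = 12.5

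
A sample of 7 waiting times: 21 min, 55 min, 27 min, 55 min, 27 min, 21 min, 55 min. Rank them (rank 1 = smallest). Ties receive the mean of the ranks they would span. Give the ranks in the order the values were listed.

1.5, 6, 3.5, 6, 3.5, 1.5, 6

Sorted (ascending): 21, 21, 27, 27, 55, 55, 55
The 2 values of 21 occupy positions 1–2 → average rank (1+2)/2 = 1.5.
The 2 values of 27 occupy positions 3–4 → average rank (3+4)/2 = 3.5.
The 3 values of 55 occupy positions 5–7 → average rank 6.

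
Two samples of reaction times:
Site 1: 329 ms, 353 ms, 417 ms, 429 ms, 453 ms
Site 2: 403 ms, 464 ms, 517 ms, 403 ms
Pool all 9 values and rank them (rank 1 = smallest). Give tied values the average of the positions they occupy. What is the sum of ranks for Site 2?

Sorted (ascending): 329, 353, 403, 403, 417, 429, 453, 464, 517
The 2 values of 403 occupy positions 3–4 → average rank (3+4)/2 = 3.5.
Site 2 values → pooled ranks: 403→3.5, 464→8, 517→9, 403→3.5
Rank sum = 3.5 + 8 + 9 + 3.5 = 24

24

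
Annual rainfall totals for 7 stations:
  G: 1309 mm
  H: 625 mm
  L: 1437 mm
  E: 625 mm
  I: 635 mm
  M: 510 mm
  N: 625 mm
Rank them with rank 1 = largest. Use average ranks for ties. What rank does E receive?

Sorted (descending): 1437, 1309, 635, 625, 625, 625, 510
The 3 values of 625 occupy positions 4–6 → average rank 5.
E has value 625 mm → rank 5.

5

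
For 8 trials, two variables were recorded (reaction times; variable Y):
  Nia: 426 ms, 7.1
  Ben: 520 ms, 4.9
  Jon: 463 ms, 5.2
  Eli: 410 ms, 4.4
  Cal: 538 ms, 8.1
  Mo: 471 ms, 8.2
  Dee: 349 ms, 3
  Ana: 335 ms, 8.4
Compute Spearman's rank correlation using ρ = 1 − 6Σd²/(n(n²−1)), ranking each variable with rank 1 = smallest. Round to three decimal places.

0.119

Ranks of variable 1: 4, 7, 5, 3, 8, 6, 2, 1
Ranks of variable 2: 5, 3, 4, 2, 6, 7, 1, 8
d = r₁ − r₂: -1, 4, 1, 1, 2, -1, 1, -7
d²: 1, 16, 1, 1, 4, 1, 1, 49; Σd² = 74
ρ = 1 − 6·74/(8·63) = 1 − 444/504 = 0.119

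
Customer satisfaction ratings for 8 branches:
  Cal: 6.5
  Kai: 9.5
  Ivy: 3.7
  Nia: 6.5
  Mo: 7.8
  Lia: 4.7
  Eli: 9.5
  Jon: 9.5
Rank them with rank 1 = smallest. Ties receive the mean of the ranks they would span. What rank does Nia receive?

3.5

Sorted (ascending): 3.7, 4.7, 6.5, 6.5, 7.8, 9.5, 9.5, 9.5
The 2 values of 6.5 occupy positions 3–4 → average rank (3+4)/2 = 3.5.
The 3 values of 9.5 occupy positions 6–8 → average rank 7.
Nia has value 6.5 → rank 3.5.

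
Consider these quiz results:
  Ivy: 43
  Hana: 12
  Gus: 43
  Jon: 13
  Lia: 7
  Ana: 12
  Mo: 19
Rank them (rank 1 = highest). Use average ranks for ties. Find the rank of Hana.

5.5

Sorted (descending): 43, 43, 19, 13, 12, 12, 7
The 2 values of 43 occupy positions 1–2 → average rank (1+2)/2 = 1.5.
The 2 values of 12 occupy positions 5–6 → average rank (5+6)/2 = 5.5.
Hana has value 12 → rank 5.5.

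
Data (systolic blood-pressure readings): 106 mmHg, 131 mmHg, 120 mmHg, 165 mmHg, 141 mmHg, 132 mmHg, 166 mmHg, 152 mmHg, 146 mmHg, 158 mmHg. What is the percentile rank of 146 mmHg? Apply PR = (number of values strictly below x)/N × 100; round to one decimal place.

50.0

N = 10.
Strictly below 146: 5. Equal to 146: 1.
PR = 5/10 × 100 = 50.0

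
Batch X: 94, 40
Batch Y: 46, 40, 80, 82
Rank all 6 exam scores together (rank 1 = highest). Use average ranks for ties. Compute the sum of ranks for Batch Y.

Sorted (descending): 94, 82, 80, 46, 40, 40
The 2 values of 40 occupy positions 5–6 → average rank (5+6)/2 = 5.5.
Batch Y values → pooled ranks: 46→4, 40→5.5, 80→3, 82→2
Rank sum = 4 + 5.5 + 3 + 2 = 14.5

14.5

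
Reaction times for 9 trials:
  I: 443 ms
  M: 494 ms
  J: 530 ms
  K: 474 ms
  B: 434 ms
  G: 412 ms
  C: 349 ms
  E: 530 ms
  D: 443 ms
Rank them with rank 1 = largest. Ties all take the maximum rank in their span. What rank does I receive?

Sorted (descending): 530, 530, 494, 474, 443, 443, 434, 412, 349
The 2 values of 530 occupy positions 1–2 → each gets rank 2.
The 2 values of 443 occupy positions 5–6 → each gets rank 6.
I has value 443 ms → rank 6.

6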